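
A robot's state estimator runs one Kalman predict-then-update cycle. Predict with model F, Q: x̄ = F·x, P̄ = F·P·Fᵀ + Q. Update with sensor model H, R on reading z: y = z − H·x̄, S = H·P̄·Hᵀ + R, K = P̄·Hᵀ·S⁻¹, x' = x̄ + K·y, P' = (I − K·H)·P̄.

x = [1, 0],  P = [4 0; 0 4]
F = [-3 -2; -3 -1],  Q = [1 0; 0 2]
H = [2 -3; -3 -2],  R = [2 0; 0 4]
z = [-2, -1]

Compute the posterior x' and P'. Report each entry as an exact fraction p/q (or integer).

x̄ = F·x = [-3, -3]
P̄ = F·P·Fᵀ + Q = [53 44; 44 42]
y = z − H·x̄ = [-5, -16]
S = H·P̄·Hᵀ + R = [64 154; 154 1177]
K = P̄·Hᵀ·S⁻¹ = [169/1173 -2951/12903; -521/2346 -1993/12903]
x' = x̄ + K·y = [-788/12903, 15013/25806]
P' = (I − K·H)·P̄ = [3296/12903 958/12903; 958/12903 2549/12903]

x' = [-788/12903, 15013/25806]
P' = [3296/12903 958/12903; 958/12903 2549/12903]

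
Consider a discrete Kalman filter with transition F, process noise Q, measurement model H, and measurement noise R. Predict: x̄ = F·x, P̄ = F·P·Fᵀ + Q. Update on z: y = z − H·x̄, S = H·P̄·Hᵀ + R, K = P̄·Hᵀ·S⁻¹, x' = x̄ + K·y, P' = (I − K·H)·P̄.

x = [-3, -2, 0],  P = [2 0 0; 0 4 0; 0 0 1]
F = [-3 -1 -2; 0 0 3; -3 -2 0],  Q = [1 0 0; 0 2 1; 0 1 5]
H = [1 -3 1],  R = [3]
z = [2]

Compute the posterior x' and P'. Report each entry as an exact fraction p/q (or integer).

x' = [594/125, 418/125, 943/125]
P' = [1709/250 599/125 1049/125; 599/125 653/125 1303/125; 1049/125 1303/125 2953/125]

x̄ = F·x = [11, 0, 13]
P̄ = F·P·Fᵀ + Q = [27 -6 26; -6 11 1; 26 1 39]
y = z − H·x̄ = [-22]
S = H·P̄·Hᵀ + R = [250]
K = P̄·Hᵀ·S⁻¹ = [71/250; -19/125; 31/125]
x' = x̄ + K·y = [594/125, 418/125, 943/125]
P' = (I − K·H)·P̄ = [1709/250 599/125 1049/125; 599/125 653/125 1303/125; 1049/125 1303/125 2953/125]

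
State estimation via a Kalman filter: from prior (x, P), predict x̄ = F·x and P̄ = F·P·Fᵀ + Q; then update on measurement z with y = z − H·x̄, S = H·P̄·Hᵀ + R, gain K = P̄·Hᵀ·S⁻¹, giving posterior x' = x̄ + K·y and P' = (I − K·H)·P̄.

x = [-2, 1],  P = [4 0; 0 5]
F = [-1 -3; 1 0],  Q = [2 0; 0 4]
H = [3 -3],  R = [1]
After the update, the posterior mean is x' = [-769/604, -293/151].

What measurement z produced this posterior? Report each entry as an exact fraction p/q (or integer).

z = [2]

x̄ = F·x = [-1, -2]
P̄ = F·P·Fᵀ + Q = [51 -4; -4 8]
S = H·P̄·Hᵀ + R = [604]
K = P̄·Hᵀ·S⁻¹ = [165/604; -9/151]
x' − x̄ = [-165/604, 9/151] = K·y
y = (KᵀK)⁻¹·Kᵀ·(x' − x̄) = [-1]
z = y + H·x̄ = [-1] + [3] = [2]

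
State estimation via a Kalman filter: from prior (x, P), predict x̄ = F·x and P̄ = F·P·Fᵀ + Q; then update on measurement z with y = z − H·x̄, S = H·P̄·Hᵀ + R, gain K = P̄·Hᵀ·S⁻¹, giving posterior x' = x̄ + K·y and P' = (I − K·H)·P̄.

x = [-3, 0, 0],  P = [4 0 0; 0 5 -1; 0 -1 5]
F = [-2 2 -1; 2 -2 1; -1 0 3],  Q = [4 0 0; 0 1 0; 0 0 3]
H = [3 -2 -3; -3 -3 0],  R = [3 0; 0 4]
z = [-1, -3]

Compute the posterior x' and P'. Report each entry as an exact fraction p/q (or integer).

x̄ = F·x = [6, -6, 3]
P̄ = F·P·Fᵀ + Q = [49 -45 -13; -45 46 13; -13 13 52]
y = z − H·x̄ = [-22, -3]
S = H·P̄·Hᵀ + R = [2026 -30; -30 49]
K = P̄·Hᵀ·S⁻¹ = [6582/49187 -8016/49187; -6562/49187 -7029/49187; -10829/98374 -3315/49187]
x' = x̄ + K·y = [174366/49187, -129671/49187, 276625/49187]
P' = (I − K·H)·P̄ = [497339/49187 -486651/49187 815191/49187; -486651/49187 496023/49187 -810771/49187; 815191/49187 -810771/49187 2722239/98374]

x' = [174366/49187, -129671/49187, 276625/49187]
P' = [497339/49187 -486651/49187 815191/49187; -486651/49187 496023/49187 -810771/49187; 815191/49187 -810771/49187 2722239/98374]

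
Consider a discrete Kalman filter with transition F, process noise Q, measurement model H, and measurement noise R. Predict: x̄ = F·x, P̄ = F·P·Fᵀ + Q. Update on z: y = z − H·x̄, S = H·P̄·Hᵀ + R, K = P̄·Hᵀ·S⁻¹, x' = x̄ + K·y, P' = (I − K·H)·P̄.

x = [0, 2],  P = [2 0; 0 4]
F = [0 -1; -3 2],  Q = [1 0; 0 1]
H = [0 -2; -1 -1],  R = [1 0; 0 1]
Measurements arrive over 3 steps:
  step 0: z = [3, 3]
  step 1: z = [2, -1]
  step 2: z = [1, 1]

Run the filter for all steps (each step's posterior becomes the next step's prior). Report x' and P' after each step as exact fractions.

step 0: x̄ = F·x = [-2, 4]
step 0: P̄ = F·P·Fᵀ + Q = [5 -8; -8 35]
step 0: y = z − H·x̄ = [11, 5]
step 0: S = H·P̄·Hᵀ + R = [141 54; 54 25]
step 0: K = P̄·Hᵀ·S⁻¹ = [34/87 -21/29; -292/609 -9/203]
step 0: x' = x̄ + K·y = [-115/87, -911/609]
step 0: P' = (I − K·H)·P̄ = [80/87 -17/87; -17/87 146/609]
step 1: x̄ = F·x = [911/609, 593/609]
step 1: P̄ = F·P·Fᵀ + Q = [755/609 -649/609; -649/609 7661/609]
step 1: y = z − H·x̄ = [2404/609, 895/609]
step 1: S = H·P̄·Hᵀ + R = [31253/609 14024/609; 14024/609 7727/609]
step 1: K = P̄·Hᵀ·S⁻¹ = [3782/14719 -7066/14719; -32934/73595 -7012/73595]
step 1: x' = x̄ + K·y = [26563/14719, -68649/73595]
step 1: P' = (I − K·H)·P̄ = [8957/14719 -1891/14719; -1891/14719 16467/73595]
step 2: x̄ = F·x = [68649/73595, -535743/73595]
step 2: P̄ = F·P·Fᵀ + Q = [90062/73595 -61299/73595; -61299/73595 655988/73595]
step 2: y = z − H·x̄ = [-997891/73595, -393499/73595]
step 2: S = H·P̄·Hᵀ + R = [2697547/73595 1189378/73595; 1189378/73595 697047/73595]
step 2: K = P̄·Hᵀ·S⁻¹ = [26656/103735 -3035599/6327835; -46154/103735 -9749/103735]
step 2: x' = x̄ + K·y = [85848/6327835, -77212/103735]
step 2: P' = (I − K·H)·P̄ = [3848607/6327835 -13328/103735; -13328/103735 23077/103735]

step 0: x' = [-115/87, -911/609], P' = [80/87 -17/87; -17/87 146/609]
step 1: x' = [26563/14719, -68649/73595], P' = [8957/14719 -1891/14719; -1891/14719 16467/73595]
step 2: x' = [85848/6327835, -77212/103735], P' = [3848607/6327835 -13328/103735; -13328/103735 23077/103735]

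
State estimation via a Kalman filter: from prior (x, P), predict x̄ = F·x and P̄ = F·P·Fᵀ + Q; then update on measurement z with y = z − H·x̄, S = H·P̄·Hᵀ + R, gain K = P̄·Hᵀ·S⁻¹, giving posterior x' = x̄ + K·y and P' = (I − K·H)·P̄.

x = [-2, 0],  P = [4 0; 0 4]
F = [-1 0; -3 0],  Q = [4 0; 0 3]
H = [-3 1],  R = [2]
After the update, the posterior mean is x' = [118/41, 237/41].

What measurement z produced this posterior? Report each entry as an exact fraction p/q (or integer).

x̄ = F·x = [2, 6]
P̄ = F·P·Fᵀ + Q = [8 12; 12 39]
S = H·P̄·Hᵀ + R = [41]
K = P̄·Hᵀ·S⁻¹ = [-12/41; 3/41]
x' − x̄ = [36/41, -9/41] = K·y
y = (KᵀK)⁻¹·Kᵀ·(x' − x̄) = [-3]
z = y + H·x̄ = [-3] + [0] = [-3]

z = [-3]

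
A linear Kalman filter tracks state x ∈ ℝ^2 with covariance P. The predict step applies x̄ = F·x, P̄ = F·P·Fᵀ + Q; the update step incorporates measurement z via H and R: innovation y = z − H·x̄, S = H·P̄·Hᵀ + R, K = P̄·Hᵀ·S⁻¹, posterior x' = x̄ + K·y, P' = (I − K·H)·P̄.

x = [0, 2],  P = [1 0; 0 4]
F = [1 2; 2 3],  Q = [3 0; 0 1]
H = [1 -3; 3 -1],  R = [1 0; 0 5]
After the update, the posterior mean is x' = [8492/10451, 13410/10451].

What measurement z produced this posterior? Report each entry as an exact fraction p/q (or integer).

z = [-3, 1]

x̄ = F·x = [4, 6]
P̄ = F·P·Fᵀ + Q = [20 26; 26 41]
S = H·P̄·Hᵀ + R = [234 -77; -77 70]
K = P̄·Hᵀ·S⁻¹ = [-206/1493 3490/10451; -563/1493 1189/10451]
x' − x̄ = [-33312/10451, -49296/10451] = K·y
y = (KᵀK)⁻¹·Kᵀ·(x' − x̄) = [11, -5]
z = y + H·x̄ = [11, -5] + [-14, 6] = [-3, 1]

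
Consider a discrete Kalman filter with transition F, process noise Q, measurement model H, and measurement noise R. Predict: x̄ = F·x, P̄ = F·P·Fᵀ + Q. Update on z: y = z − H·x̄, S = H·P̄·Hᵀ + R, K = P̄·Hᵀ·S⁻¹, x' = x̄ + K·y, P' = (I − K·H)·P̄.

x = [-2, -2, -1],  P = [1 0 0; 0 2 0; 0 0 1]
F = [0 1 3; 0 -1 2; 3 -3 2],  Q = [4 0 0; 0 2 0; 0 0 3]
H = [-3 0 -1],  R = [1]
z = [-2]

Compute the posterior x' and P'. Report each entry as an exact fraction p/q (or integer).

x' = [1/34, 209/85, 9/5]
P' = [105/34 -31/17 -9; -31/17 438/85 28/5; -9 28/5 136/5]

x̄ = F·x = [-5, 0, -2]
P̄ = F·P·Fᵀ + Q = [15 4 0; 4 8 10; 0 10 34]
y = z − H·x̄ = [-19]
S = H·P̄·Hᵀ + R = [170]
K = P̄·Hᵀ·S⁻¹ = [-9/34; -11/85; -1/5]
x' = x̄ + K·y = [1/34, 209/85, 9/5]
P' = (I − K·H)·P̄ = [105/34 -31/17 -9; -31/17 438/85 28/5; -9 28/5 136/5]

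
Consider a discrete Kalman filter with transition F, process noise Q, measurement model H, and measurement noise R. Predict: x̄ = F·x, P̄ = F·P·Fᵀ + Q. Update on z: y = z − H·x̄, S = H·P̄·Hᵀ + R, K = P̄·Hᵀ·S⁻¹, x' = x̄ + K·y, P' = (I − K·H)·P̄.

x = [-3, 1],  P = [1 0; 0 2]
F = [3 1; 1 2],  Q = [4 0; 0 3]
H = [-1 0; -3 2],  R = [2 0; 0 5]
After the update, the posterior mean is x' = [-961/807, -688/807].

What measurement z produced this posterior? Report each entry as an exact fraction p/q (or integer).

x̄ = F·x = [-8, -1]
P̄ = F·P·Fᵀ + Q = [15 7; 7 12]
S = H·P̄·Hᵀ + R = [17 31; 31 104]
K = P̄·Hᵀ·S⁻¹ = [-599/807 -62/807; -821/807 268/807]
x' − x̄ = [5495/807, 119/807] = K·y
y = (KᵀK)⁻¹·Kᵀ·(x' − x̄) = [-7, -21]
z = y + H·x̄ = [-7, -21] + [8, 22] = [1, 1]

z = [1, 1]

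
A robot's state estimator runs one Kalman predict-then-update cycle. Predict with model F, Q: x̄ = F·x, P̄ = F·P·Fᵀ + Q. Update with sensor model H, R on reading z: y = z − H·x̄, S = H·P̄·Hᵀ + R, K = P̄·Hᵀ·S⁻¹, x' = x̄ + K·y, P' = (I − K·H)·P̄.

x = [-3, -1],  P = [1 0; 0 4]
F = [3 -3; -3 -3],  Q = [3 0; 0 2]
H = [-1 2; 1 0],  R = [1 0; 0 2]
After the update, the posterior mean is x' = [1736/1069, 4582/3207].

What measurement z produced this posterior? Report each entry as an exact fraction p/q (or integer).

x̄ = F·x = [-6, 12]
P̄ = F·P·Fᵀ + Q = [48 27; 27 47]
S = H·P̄·Hᵀ + R = [129 6; 6 50]
K = P̄·Hᵀ·S⁻¹ = [2/1069 1026/1069; 1594/3207 1027/2138]
x' − x̄ = [8150/1069, -33902/3207] = K·y
y = (KᵀK)⁻¹·Kᵀ·(x' − x̄) = [-29, 8]
z = y + H·x̄ = [-29, 8] + [30, -6] = [1, 2]

z = [1, 2]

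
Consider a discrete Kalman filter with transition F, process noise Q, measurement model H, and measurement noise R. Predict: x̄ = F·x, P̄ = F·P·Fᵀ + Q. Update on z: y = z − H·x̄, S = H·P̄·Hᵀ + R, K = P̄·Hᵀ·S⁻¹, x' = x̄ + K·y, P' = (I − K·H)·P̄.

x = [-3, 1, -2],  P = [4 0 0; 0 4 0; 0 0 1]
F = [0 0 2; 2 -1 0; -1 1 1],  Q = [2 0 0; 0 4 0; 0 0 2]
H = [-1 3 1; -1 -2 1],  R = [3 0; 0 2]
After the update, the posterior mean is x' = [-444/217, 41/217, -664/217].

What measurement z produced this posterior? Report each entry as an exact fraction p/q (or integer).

x̄ = F·x = [-4, -7, 2]
P̄ = F·P·Fᵀ + Q = [6 0 2; 0 24 -12; 2 -12 11]
S = H·P̄·Hᵀ + R = [160 -143; -143 159]
K = P̄·Hᵀ·S⁻¹ = [-1208/4991 -1212/4991; 960/4991 -1020/4991; 426/4991 1419/4991]
x' − x̄ = [424/217, 1560/217, -1098/217] = K·y
y = (KᵀK)⁻¹·Kᵀ·(x' − x̄) = [14, -22]
z = y + H·x̄ = [14, -22] + [-15, 20] = [-1, -2]

z = [-1, -2]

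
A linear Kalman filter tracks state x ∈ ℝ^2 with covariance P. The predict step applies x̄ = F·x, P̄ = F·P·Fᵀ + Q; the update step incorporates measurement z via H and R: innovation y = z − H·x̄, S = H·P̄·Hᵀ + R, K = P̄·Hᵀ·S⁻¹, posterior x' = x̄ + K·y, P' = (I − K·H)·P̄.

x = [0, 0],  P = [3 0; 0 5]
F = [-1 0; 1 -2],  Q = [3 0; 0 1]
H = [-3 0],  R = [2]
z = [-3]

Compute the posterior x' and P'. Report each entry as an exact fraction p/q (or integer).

x' = [27/28, -27/56]
P' = [3/14 -3/28; -3/28 1263/56]

x̄ = F·x = [0, 0]
P̄ = F·P·Fᵀ + Q = [6 -3; -3 24]
y = z − H·x̄ = [-3]
S = H·P̄·Hᵀ + R = [56]
K = P̄·Hᵀ·S⁻¹ = [-9/28; 9/56]
x' = x̄ + K·y = [27/28, -27/56]
P' = (I − K·H)·P̄ = [3/14 -3/28; -3/28 1263/56]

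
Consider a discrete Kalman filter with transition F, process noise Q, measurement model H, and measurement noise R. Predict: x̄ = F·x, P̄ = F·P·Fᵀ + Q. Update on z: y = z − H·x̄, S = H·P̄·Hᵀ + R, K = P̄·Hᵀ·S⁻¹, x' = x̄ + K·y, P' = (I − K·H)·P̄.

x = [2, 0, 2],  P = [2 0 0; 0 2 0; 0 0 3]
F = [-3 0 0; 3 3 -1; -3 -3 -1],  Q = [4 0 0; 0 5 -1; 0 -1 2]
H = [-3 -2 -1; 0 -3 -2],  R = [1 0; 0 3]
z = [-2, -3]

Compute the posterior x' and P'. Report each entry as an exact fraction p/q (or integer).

x' = [-1755/2968, 1608/371, -59469/11872]
P' = [1013/1484 -990/371 21627/5936; -990/371 5316/371 -7716/371; 21627/5936 -7716/371 733389/23744]

x̄ = F·x = [-6, 4, -8]
P̄ = F·P·Fᵀ + Q = [22 -18 18; -18 44 -34; 18 -34 41]
y = z − H·x̄ = [-20, -7]
S = H·P̄·Hᵀ + R = [172 54; 54 155]
K = P̄·Hᵀ·S⁻¹ = [-2103/5936 711/2968; 54/371 -172/371; -5265/23744 2449/11872]
x' = x̄ + K·y = [-1755/2968, 1608/371, -59469/11872]
P' = (I − K·H)·P̄ = [1013/1484 -990/371 21627/5936; -990/371 5316/371 -7716/371; 21627/5936 -7716/371 733389/23744]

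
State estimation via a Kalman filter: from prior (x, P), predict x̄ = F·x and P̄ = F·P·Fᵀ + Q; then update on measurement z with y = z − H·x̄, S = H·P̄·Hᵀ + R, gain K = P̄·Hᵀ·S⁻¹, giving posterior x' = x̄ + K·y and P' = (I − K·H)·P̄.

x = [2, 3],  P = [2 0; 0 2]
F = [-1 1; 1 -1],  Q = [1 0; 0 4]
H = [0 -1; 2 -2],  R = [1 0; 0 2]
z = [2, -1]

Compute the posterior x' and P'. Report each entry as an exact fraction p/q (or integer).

x' = [-10/9, -95/99]
P' = [7/9 4/9; 4/9 56/99]

x̄ = F·x = [1, -1]
P̄ = F·P·Fᵀ + Q = [5 -4; -4 8]
y = z − H·x̄ = [1, -5]
S = H·P̄·Hᵀ + R = [9 24; 24 86]
K = P̄·Hᵀ·S⁻¹ = [-4/9 1/3; -56/99 -4/33]
x' = x̄ + K·y = [-10/9, -95/99]
P' = (I − K·H)·P̄ = [7/9 4/9; 4/9 56/99]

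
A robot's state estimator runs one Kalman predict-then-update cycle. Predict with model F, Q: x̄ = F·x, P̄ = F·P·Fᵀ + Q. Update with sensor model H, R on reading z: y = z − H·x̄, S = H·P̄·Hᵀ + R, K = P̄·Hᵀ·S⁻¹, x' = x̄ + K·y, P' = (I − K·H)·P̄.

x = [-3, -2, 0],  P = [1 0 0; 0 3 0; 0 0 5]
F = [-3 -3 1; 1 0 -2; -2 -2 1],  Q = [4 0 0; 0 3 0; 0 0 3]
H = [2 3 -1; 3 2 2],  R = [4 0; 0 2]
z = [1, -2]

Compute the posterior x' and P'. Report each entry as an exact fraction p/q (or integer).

x' = [-3226/10333, 8234/30999, -21745/30999]
P' = [25354/10333 -22690/10333 -12550/10333; -22690/10333 69451/30999 29233/30999; -12550/10333 29233/30999 33547/30999]

x̄ = F·x = [15, -3, 10]
P̄ = F·P·Fᵀ + Q = [45 -13 29; -13 24 -12; 29 -12 24]
y = z − H·x̄ = [-10, -61]
S = H·P̄·Hᵀ + R = [224 178; 178 695]
K = P̄·Hᵀ·S⁻¹ = [-1203/10333 2791/10333; 10745/30999 -3421/30999; -5287/30999 6305/30999]
x' = x̄ + K·y = [-3226/10333, 8234/30999, -21745/30999]
P' = (I − K·H)·P̄ = [25354/10333 -22690/10333 -12550/10333; -22690/10333 69451/30999 29233/30999; -12550/10333 29233/30999 33547/30999]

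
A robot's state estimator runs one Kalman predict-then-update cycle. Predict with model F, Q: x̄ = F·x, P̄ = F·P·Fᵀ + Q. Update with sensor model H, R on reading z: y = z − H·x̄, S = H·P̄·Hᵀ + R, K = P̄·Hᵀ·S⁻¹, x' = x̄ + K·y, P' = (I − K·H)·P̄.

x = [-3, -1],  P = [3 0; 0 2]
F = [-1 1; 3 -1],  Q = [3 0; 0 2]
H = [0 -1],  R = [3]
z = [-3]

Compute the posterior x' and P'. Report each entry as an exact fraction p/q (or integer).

x̄ = F·x = [2, -8]
P̄ = F·P·Fᵀ + Q = [8 -11; -11 31]
y = z − H·x̄ = [-11]
S = H·P̄·Hᵀ + R = [34]
K = P̄·Hᵀ·S⁻¹ = [11/34; -31/34]
x' = x̄ + K·y = [-53/34, 69/34]
P' = (I − K·H)·P̄ = [151/34 -33/34; -33/34 93/34]

x' = [-53/34, 69/34]
P' = [151/34 -33/34; -33/34 93/34]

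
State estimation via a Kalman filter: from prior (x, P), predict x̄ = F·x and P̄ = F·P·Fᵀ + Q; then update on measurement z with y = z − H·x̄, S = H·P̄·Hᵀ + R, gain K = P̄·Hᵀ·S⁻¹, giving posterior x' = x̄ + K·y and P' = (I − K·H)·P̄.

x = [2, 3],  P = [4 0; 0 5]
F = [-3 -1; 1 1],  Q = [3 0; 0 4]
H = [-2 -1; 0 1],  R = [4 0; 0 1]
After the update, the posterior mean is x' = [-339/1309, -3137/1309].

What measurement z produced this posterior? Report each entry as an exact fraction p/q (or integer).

x̄ = F·x = [-9, 5]
P̄ = F·P·Fᵀ + Q = [44 -17; -17 13]
S = H·P̄·Hᵀ + R = [125 21; 21 14]
K = P̄·Hᵀ·S⁻¹ = [-91/187 -634/1309; 3/187 1184/1309]
x' − x̄ = [11442/1309, -9682/1309] = K·y
y = (KᵀK)⁻¹·Kᵀ·(x' − x̄) = [-10, -8]
z = y + H·x̄ = [-10, -8] + [13, 5] = [3, -3]

z = [3, -3]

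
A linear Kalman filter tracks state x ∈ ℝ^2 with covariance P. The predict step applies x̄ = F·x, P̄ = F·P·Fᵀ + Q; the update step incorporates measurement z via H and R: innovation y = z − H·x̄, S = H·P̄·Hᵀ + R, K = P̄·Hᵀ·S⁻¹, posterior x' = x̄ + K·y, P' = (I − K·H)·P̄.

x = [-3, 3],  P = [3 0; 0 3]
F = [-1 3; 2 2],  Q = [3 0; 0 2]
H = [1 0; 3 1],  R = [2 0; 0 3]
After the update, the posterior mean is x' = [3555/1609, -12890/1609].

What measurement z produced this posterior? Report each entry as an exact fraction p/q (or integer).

z = [3, -2]

x̄ = F·x = [12, 0]
P̄ = F·P·Fᵀ + Q = [33 12; 12 26]
S = H·P̄·Hᵀ + R = [35 111; 111 398]
K = P̄·Hᵀ·S⁻¹ = [813/1609 222/1609; -2106/1609 838/1609]
x' − x̄ = [-15753/1609, -12890/1609] = K·y
y = (KᵀK)⁻¹·Kᵀ·(x' − x̄) = [-9, -38]
z = y + H·x̄ = [-9, -38] + [12, 36] = [3, -2]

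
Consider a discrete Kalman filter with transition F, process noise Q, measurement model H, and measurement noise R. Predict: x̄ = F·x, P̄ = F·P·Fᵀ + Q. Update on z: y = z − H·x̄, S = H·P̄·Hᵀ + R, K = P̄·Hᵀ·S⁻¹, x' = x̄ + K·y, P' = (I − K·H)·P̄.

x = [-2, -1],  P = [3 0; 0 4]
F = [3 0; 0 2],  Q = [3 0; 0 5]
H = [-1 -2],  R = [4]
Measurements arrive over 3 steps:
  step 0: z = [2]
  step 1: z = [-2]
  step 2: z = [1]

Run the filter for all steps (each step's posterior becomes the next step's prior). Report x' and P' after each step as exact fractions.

step 0: x̄ = F·x = [-6, -2]
step 0: P̄ = F·P·Fᵀ + Q = [30 0; 0 21]
step 0: y = z − H·x̄ = [-8]
step 0: S = H·P̄·Hᵀ + R = [118]
step 0: K = P̄·Hᵀ·S⁻¹ = [-15/59; -21/59]
step 0: x' = x̄ + K·y = [-234/59, 50/59]
step 0: P' = (I − K·H)·P̄ = [1320/59 -630/59; -630/59 357/59]
step 1: x̄ = F·x = [-702/59, 100/59]
step 1: P̄ = F·P·Fᵀ + Q = [12057/59 -3780/59; -3780/59 1723/59]
step 1: y = z − H·x̄ = [-620/59]
step 1: S = H·P̄·Hᵀ + R = [4065/59]
step 1: K = P̄·Hᵀ·S⁻¹ = [-1499/1355; 334/4065]
step 1: x' = x̄ + K·y = [-74/271, 676/813]
step 1: P' = (I − K·H)·P̄ = [162648/1355 -78326/1355; -78326/1355 116821/4065]
step 2: x̄ = F·x = [-222/271, 1352/813]
step 2: P̄ = F·P·Fᵀ + Q = [1467897/1355 -469956/1355; -469956/1355 487609/4065]
step 2: y = z − H·x̄ = [2851/813]
step 2: S = H·P̄·Hᵀ + R = [146183/813]
step 2: K = P̄·Hᵀ·S⁻¹ = [-316791/146183; 86930/146183]
step 2: x' = x̄ + K·y = [-1230663/146183, 547942/146183]
step 2: P' = (I − K·H)·P̄ = [174615096/730915 -84139638/730915; -84139638/730915 41200519/730915]

step 0: x' = [-234/59, 50/59], P' = [1320/59 -630/59; -630/59 357/59]
step 1: x' = [-74/271, 676/813], P' = [162648/1355 -78326/1355; -78326/1355 116821/4065]
step 2: x' = [-1230663/146183, 547942/146183], P' = [174615096/730915 -84139638/730915; -84139638/730915 41200519/730915]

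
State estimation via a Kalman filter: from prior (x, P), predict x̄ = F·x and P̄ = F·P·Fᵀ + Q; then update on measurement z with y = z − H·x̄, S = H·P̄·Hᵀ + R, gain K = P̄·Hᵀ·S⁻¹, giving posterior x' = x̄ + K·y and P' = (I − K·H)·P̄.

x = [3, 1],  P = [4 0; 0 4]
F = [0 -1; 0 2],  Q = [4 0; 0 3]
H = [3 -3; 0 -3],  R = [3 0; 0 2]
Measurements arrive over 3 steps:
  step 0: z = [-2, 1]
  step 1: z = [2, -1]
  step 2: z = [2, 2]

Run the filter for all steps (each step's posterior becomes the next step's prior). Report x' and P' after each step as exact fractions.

step 0: x̄ = F·x = [-1, 2]
step 0: P̄ = F·P·Fᵀ + Q = [8 -8; -8 19]
step 0: y = z − H·x̄ = [7, 7]
step 0: S = H·P̄·Hᵀ + R = [390 243; 243 173]
step 0: K = P̄·Hᵀ·S⁻¹ = [824/2807 -768/2807; -54/2807 -849/2807]
step 0: x' = x̄ + K·y = [-345/401, -101/401]
step 0: P' = (I − K·H)·P̄ = [1336/2807 512/2807; 512/2807 566/2807]
step 1: x̄ = F·x = [101/401, -202/401]
step 1: P̄ = F·P·Fᵀ + Q = [11794/2807 -1132/2807; -1132/2807 10685/2807]
step 1: y = z − H·x̄ = [-107/401, -1007/401]
step 1: S = H·P̄·Hᵀ + R = [231108/2807 106353/2807; 106353/2807 101779/2807]
step 1: K = P̄·Hᵀ·S⁻¹ = [425794/1450063 -396546/1450063; -23634/1450063 -431997/1450063]
step 1: x' = x̄ + K·y = [1247427/1450063, 360691/1450063]
step 1: P' = (I − K·H)·P̄ = [690158/1450063 264364/1450063; 264364/1450063 287998/1450063]
step 2: x̄ = F·x = [-360691/1450063, 721382/1450063]
step 2: P̄ = F·P·Fᵀ + Q = [6088250/1450063 -575996/1450063; -575996/1450063 5502181/1450063]
step 2: y = z − H·x̄ = [6146345/1450063, 5064272/1450063]
step 2: S = H·P̄·Hᵀ + R = [119031996/1450063 54703593/1450063; 54703593/1450063 52419755/1450063]
step 2: K = P̄·Hᵀ·S⁻¹ = [219182954/746437679 -204126474/746437679; -12156354/746437679 -222361005/746437679]
step 2: x' = x̄ + K·y = [2344127/57418283, -35136248/57418283]
step 2: P' = (I − K·H)·P̄ = [355267270/746437679 136084316/746437679; 136084316/746437679 148240670/746437679]

step 0: x' = [-345/401, -101/401], P' = [1336/2807 512/2807; 512/2807 566/2807]
step 1: x' = [1247427/1450063, 360691/1450063], P' = [690158/1450063 264364/1450063; 264364/1450063 287998/1450063]
step 2: x' = [2344127/57418283, -35136248/57418283], P' = [355267270/746437679 136084316/746437679; 136084316/746437679 148240670/746437679]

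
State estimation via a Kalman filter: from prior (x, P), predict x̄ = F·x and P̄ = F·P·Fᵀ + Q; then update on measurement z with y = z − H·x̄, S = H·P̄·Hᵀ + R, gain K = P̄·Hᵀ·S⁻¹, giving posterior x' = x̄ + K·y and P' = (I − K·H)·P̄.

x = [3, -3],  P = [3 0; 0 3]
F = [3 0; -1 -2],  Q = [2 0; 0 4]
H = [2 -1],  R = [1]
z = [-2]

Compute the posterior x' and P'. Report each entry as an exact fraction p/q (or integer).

x̄ = F·x = [9, 3]
P̄ = F·P·Fᵀ + Q = [29 -9; -9 19]
y = z − H·x̄ = [-17]
S = H·P̄·Hᵀ + R = [172]
K = P̄·Hᵀ·S⁻¹ = [67/172; -37/172]
x' = x̄ + K·y = [409/172, 1145/172]
P' = (I − K·H)·P̄ = [499/172 931/172; 931/172 1899/172]

x' = [409/172, 1145/172]
P' = [499/172 931/172; 931/172 1899/172]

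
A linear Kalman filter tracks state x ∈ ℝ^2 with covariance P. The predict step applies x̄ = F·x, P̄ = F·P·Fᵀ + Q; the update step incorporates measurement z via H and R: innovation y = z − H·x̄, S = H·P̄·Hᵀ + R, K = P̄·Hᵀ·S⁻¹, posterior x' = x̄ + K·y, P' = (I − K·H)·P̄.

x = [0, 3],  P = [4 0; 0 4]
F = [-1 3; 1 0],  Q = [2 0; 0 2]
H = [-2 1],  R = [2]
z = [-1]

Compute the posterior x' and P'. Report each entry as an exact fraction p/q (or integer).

x̄ = F·x = [9, 0]
P̄ = F·P·Fᵀ + Q = [42 -4; -4 6]
y = z − H·x̄ = [17]
S = H·P̄·Hᵀ + R = [192]
K = P̄·Hᵀ·S⁻¹ = [-11/24; 7/96]
x' = x̄ + K·y = [29/24, 119/96]
P' = (I − K·H)·P̄ = [5/3 29/12; 29/12 239/48]

x' = [29/24, 119/96]
P' = [5/3 29/12; 29/12 239/48]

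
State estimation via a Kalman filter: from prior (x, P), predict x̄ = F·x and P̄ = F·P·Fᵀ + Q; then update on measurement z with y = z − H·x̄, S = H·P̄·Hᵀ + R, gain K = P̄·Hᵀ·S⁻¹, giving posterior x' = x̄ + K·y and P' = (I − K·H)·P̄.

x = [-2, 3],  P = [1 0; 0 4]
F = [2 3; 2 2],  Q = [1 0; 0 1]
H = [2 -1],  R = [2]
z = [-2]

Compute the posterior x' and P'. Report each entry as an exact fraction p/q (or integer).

x' = [-11/5, -8/3]
P' = [53/25 14/5; 14/5 14/3]

x̄ = F·x = [5, 2]
P̄ = F·P·Fᵀ + Q = [41 28; 28 21]
y = z − H·x̄ = [-10]
S = H·P̄·Hᵀ + R = [75]
K = P̄·Hᵀ·S⁻¹ = [18/25; 7/15]
x' = x̄ + K·y = [-11/5, -8/3]
P' = (I − K·H)·P̄ = [53/25 14/5; 14/5 14/3]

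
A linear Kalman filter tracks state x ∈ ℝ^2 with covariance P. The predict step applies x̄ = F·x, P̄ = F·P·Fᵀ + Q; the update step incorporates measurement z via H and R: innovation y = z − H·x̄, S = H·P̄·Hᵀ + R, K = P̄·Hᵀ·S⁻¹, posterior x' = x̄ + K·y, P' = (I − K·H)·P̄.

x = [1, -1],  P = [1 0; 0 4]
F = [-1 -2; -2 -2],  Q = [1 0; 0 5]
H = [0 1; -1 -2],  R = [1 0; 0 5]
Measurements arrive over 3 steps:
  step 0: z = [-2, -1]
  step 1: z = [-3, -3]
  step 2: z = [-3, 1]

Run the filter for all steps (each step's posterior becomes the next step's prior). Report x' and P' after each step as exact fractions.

step 0: x̄ = F·x = [1, 0]
step 0: P̄ = F·P·Fᵀ + Q = [18 18; 18 25]
step 0: y = z − H·x̄ = [-2, 0]
step 0: S = H·P̄·Hᵀ + R = [26 -68; -68 195]
step 0: K = P̄·Hᵀ·S⁻¹ = [-81/223 -90/223; 251/446 -34/223]
step 0: x' = x̄ + K·y = [385/223, -251/223]
step 0: P' = (I − K·H)·P̄ = [612/223 -81/223; -81/223 251/446]
step 1: x̄ = F·x = [117/223, -268/223]
step 1: P̄ = F·P·Fᵀ + Q = [1013/223 1240/223; 1240/223 3417/223]
step 1: y = z − H·x̄ = [-401/223, -1088/223]
step 1: S = H·P̄·Hᵀ + R = [3640/223 -8074/223; -8074/223 20756/223]
step 1: K = P̄·Hᵀ·S⁻¹ = [-5527/23234 -3030/11617; 6428/11617 -4037/23234]
step 1: x' = x̄ + K·y = [51695/23234, -15672/11617]
step 1: P' = (I − K·H)·P̄ = [20677/11617 -5527/23234; -5527/23234 6428/11617]
step 2: x̄ = F·x = [10993/23234, -20351/11617]
step 2: P̄ = F·P·Fᵀ + Q = [46952/11617 50485/11617; 50485/11617 144397/11617]
step 2: y = z − H·x̄ = [-14500/11617, -47177/23234]
step 2: S = H·P̄·Hᵀ + R = [156014/11617 -339279/11617; -339279/11617 884565/11617]
step 2: K = P̄·Hᵀ·S⁻¹ = [-158663/656919 -512129/1970757; 120688/218973 -113093/656919]
step 2: x' = x̄ + K·y = [2566451/1970757, -2746181/1313838]
step 2: P' = (I − K·H)·P̄ = [3512623/1970757 -158663/656919; -158663/656919 120688/218973]

step 0: x' = [385/223, -251/223], P' = [612/223 -81/223; -81/223 251/446]
step 1: x' = [51695/23234, -15672/11617], P' = [20677/11617 -5527/23234; -5527/23234 6428/11617]
step 2: x' = [2566451/1970757, -2746181/1313838], P' = [3512623/1970757 -158663/656919; -158663/656919 120688/218973]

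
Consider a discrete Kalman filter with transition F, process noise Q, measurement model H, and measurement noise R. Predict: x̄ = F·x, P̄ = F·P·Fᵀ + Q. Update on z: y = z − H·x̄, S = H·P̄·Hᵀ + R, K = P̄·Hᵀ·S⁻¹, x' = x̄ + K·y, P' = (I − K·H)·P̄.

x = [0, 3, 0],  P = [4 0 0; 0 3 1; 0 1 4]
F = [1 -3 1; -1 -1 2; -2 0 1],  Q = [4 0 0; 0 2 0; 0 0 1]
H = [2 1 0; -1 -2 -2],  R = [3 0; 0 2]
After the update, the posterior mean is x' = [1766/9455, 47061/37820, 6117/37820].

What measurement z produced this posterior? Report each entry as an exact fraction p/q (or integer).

x̄ = F·x = [-9, -3, 0]
P̄ = F·P·Fᵀ + Q = [33 6 -7; 6 21 15; -7 15 21]
S = H·P̄·Hᵀ + R = [180 -140; -140 319]
K = P̄·Hᵀ·S⁻¹ = [4657/9455 225/1891; -393/37820 -471/1891; -8781/37820 -578/1891]
x' − x̄ = [86861/9455, 160521/37820, 6117/37820] = K·y
y = (KᵀK)⁻¹·Kᵀ·(x' − x̄) = [23, -18]
z = y + H·x̄ = [23, -18] + [-21, 15] = [2, -3]

z = [2, -3]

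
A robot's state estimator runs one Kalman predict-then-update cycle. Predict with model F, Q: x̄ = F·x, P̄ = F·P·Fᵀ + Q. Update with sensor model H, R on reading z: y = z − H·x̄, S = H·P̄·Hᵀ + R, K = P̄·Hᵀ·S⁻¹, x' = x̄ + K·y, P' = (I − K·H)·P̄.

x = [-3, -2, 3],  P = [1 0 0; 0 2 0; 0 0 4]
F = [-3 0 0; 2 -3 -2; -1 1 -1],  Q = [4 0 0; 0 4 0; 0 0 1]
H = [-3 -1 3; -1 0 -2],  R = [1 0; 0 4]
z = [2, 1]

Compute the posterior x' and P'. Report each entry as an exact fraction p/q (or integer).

x̄ = F·x = [9, -6, -2]
P̄ = F·P·Fᵀ + Q = [13 -6 3; -6 42 0; 3 0 8]
y = z − H·x̄ = [29, 6]
S = H·P̄·Hᵀ + R = [142 -6; -6 61]
K = P̄·Hᵀ·S⁻¹ = [-789/4313 -1421/4313; -714/4313 354/4313; 801/8626 -1304/4313]
x' = x̄ + K·y = [390/227, -2340/227, -509/454]
P' = (I − K·H)·P̄ = [10134/4313 -36288/4313 -2225/4313; -36288/4313 161886/4313 17436/4313; -2225/4313 17436/4313 7441/8626]

x' = [390/227, -2340/227, -509/454]
P' = [10134/4313 -36288/4313 -2225/4313; -36288/4313 161886/4313 17436/4313; -2225/4313 17436/4313 7441/8626]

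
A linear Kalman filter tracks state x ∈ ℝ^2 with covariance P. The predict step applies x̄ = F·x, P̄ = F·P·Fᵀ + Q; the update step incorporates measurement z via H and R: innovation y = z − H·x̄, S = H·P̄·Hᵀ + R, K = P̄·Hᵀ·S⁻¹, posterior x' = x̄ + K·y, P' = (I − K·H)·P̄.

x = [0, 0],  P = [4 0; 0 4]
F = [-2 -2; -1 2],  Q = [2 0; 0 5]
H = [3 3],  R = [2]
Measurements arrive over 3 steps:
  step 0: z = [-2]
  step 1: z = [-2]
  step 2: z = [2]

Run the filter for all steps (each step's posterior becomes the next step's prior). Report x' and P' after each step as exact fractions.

step 0: x' = [-156/389, -102/389], P' = [7142/389 -7090/389; -7090/389 7124/389]
step 1: x' = [782568/603787, -1183638/603787], P' = [1714026/603787 -1711846/603787; -1711846/603787 1843668/603787]
step 2: x' = [286625256/178082261, -173404206/178082261], P' = [492046134/178082261 -489604826/178082261; -489604826/178082261 526469004/178082261]

step 0: x̄ = F·x = [0, 0]
step 0: P̄ = F·P·Fᵀ + Q = [34 -8; -8 25]
step 0: y = z − H·x̄ = [-2]
step 0: S = H·P̄·Hᵀ + R = [389]
step 0: K = P̄·Hᵀ·S⁻¹ = [78/389; 51/389]
step 0: x' = x̄ + K·y = [-156/389, -102/389]
step 0: P' = (I − K·H)·P̄ = [7142/389 -7090/389; -7090/389 7124/389]
step 1: x̄ = F·x = [516/389, -48/389]
step 1: P̄ = F·P·Fᵀ + Q = [1122/389 -32/389; -32/389 65943/389]
step 1: y = z − H·x̄ = [-2182/389]
step 1: S = H·P̄·Hᵀ + R = [603787/389]
step 1: K = P̄·Hᵀ·S⁻¹ = [3270/603787; 197733/603787]
step 1: x' = x̄ + K·y = [782568/603787, -1183638/603787]
step 1: P' = (I − K·H)·P̄ = [1714026/603787 -1711846/603787; -1711846/603787 1843668/603787]
step 2: x̄ = F·x = [802140/603787, -3149844/603787]
step 2: P̄ = F·P·Fᵀ + Q = [1743582/603787 -522928/603787; -522928/603787 18955017/603787]
step 2: y = z − H·x̄ = [8250686/603787]
step 2: S = H·P̄·Hᵀ + R = [178082261/603787]
step 2: K = P̄·Hᵀ·S⁻¹ = [3661962/178082261; 55296267/178082261]
step 2: x' = x̄ + K·y = [286625256/178082261, -173404206/178082261]
step 2: P' = (I − K·H)·P̄ = [492046134/178082261 -489604826/178082261; -489604826/178082261 526469004/178082261]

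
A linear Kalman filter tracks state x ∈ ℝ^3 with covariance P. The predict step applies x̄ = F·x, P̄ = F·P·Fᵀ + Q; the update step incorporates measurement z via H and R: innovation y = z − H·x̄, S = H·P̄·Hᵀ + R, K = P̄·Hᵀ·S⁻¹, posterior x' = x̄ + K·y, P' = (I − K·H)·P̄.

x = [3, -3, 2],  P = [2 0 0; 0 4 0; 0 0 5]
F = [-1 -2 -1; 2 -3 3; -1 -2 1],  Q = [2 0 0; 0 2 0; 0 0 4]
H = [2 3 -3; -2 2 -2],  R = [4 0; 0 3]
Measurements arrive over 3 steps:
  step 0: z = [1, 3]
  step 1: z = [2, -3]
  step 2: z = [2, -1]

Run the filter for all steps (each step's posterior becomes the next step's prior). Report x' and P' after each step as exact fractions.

step 0: x̄ = F·x = [1, 21, 5]
step 0: P̄ = F·P·Fᵀ + Q = [25 5 13; 5 91 35; 13 35 27]
step 0: y = z − H·x̄ = [-49, -27]
step 0: S = H·P̄·Hᵀ + R = [440 204; 204 359]
step 0: K = P̄·Hᵀ·S⁻¹ = [11399/58172 -4293/14543; 21547/58172 1071/14543; 9995/58172 -1825/14543]
step 0: x' = x̄ + K·y = [-36735/58172, 50141/58172, -1795/58172]
step 0: P' = (I − K·H)·P̄ = [12287/29086 6691/29086 7283/29086; 6691/29086 510659/29086 500755/29086; 7283/29086 500755/29086 498947/29086]
step 1: x̄ = F·x = [-15438/14543, -114639/29086, -32671/29086]
step 1: P̄ = F·P·Fᵀ + Q = [2328196/14543 -1416/14543 791370/14543; -1416/14543 93644/14543 7726/14543; 791370/14543 7726/14543 339696/14543]
step 1: y = z − H·x̄ = [182914/14543, 7463/14543]
step 1: S = H·P̄·Hᵀ + R = [3618516/14543 -5219884/14543; -5219884/14543 17370253/14543]
step 1: K = P̄·Hᵀ·S⁻¹ = [240242691/1224209222 -183861194/612104611; 183586823/1224209222 33739638/612104611; -52740955/1224209222 -87094530/612104611]
step 1: x' = x̄ + K·y = [766695229/612104611, -2481390533/1224209222, -2127834817/1224209222]
step 1: P' = (I − K·H)·P̄ = [261572151/612104611 43069055/612104611 57288695/612104611; 43069055/612104611 1927149079/612104611 1833470567/612104611; 57288695/612104611 1833470567/612104611 1906823667/612104611]
step 2: x̄ = F·x = [5557225425/1224209222, 2063724032/612104611, 1301555791/1224209222]
step 2: P̄ = F·P·Fᵀ + Q = [18721937234/612104611 -510645060/612104611 6235621020/612104611; -510645060/612104611 3944418014/612104611 158628320/612104611; 6235621020/612104611 158628320/612104611 5049227140/612104611]
step 2: y = z − H·x̄ = [-17143709225/1224209222, 2119228541/612104611]
step 2: S = H·P̄·Hᵀ + R = [74468471046/612104611 -9336885692/612104611; -9336885692/612104611 165399745465/612104611]
step 2: K = P̄·Hᵀ·S⁻¹ = [1936048005502/9990031525633 -2967233399996/9990031525633; 1462017633603/9990031525633 601534957176/9990031525633; -467027707630/9990031525633 -1370396052360/9990031525633]
step 2: x' = x̄ + K·y = [15927541706873/19980063051266, 30580575363079/19980063051266, 24833672999103/19980063051266]
step 2: P' = (I − K·H)·P̄ = [4219348464398/9990031525633 628232645424/9990031525633 859734281020/9990031525633; 628232645424/9990031525633 31243710421688/9990031525633 29713175340500/9990031525633; 859734281020/9990031525633 29713175340500/9990031525633 30909035138020/9990031525633]

step 0: x' = [-36735/58172, 50141/58172, -1795/58172], P' = [12287/29086 6691/29086 7283/29086; 6691/29086 510659/29086 500755/29086; 7283/29086 500755/29086 498947/29086]
step 1: x' = [766695229/612104611, -2481390533/1224209222, -2127834817/1224209222], P' = [261572151/612104611 43069055/612104611 57288695/612104611; 43069055/612104611 1927149079/612104611 1833470567/612104611; 57288695/612104611 1833470567/612104611 1906823667/612104611]
step 2: x' = [15927541706873/19980063051266, 30580575363079/19980063051266, 24833672999103/19980063051266], P' = [4219348464398/9990031525633 628232645424/9990031525633 859734281020/9990031525633; 628232645424/9990031525633 31243710421688/9990031525633 29713175340500/9990031525633; 859734281020/9990031525633 29713175340500/9990031525633 30909035138020/9990031525633]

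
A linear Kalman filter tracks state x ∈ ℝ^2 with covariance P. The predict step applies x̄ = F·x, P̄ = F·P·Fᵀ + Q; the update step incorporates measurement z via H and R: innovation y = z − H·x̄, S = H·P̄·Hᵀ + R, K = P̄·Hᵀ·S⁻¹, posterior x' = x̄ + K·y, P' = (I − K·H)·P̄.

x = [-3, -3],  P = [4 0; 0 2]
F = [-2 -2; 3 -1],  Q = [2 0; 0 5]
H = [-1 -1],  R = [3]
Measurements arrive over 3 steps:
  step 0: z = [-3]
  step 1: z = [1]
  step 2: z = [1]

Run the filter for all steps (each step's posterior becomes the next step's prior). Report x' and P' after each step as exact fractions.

step 0: x' = [183/16, -261/32], P' = [199/8 -389/16; -389/16 847/32]
step 1: x' = [-104296/13407, 94432/13407], P' = [166510/13407 -165184/13407; -165184/13407 203791/13407]
step 2: x' = [11738932/3125803, -15987290/3125803], P' = [38611946/3125803 -37844534/3125803; -37844534/3125803 46333868/3125803]

step 0: x̄ = F·x = [12, -6]
step 0: P̄ = F·P·Fᵀ + Q = [26 -20; -20 43]
step 0: y = z − H·x̄ = [3]
step 0: S = H·P̄·Hᵀ + R = [32]
step 0: K = P̄·Hᵀ·S⁻¹ = [-3/16; -23/32]
step 0: x' = x̄ + K·y = [183/16, -261/32]
step 0: P' = (I − K·H)·P̄ = [199/8 -389/16; -389/16 847/32]
step 1: x̄ = F·x = [-105/16, 1359/32]
step 1: P̄ = F·P·Fᵀ + Q = [103/8 15/16; 15/16 12839/32]
step 1: y = z − H·x̄ = [1181/32]
step 1: S = H·P̄·Hᵀ + R = [13407/32]
step 1: K = P̄·Hᵀ·S⁻¹ = [-442/13407; -12869/13407]
step 1: x' = x̄ + K·y = [-104296/13407, 94432/13407]
step 1: P' = (I − K·H)·P̄ = [166510/13407 -165184/13407; -165184/13407 203791/13407]
step 2: x̄ = F·x = [6576/4469, -407320/13407]
step 2: P̄ = F·P·Fᵀ + Q = [62182/4469 23086/4469; 23086/4469 2760520/13407]
step 2: y = z − H·x̄ = [-374185/13407]
step 2: S = H·P̄·Hᵀ + R = [3125803/13407]
step 2: K = P̄·Hᵀ·S⁻¹ = [-255804/3125803; -2829778/3125803]
step 2: x' = x̄ + K·y = [11738932/3125803, -15987290/3125803]
step 2: P' = (I − K·H)·P̄ = [38611946/3125803 -37844534/3125803; -37844534/3125803 46333868/3125803]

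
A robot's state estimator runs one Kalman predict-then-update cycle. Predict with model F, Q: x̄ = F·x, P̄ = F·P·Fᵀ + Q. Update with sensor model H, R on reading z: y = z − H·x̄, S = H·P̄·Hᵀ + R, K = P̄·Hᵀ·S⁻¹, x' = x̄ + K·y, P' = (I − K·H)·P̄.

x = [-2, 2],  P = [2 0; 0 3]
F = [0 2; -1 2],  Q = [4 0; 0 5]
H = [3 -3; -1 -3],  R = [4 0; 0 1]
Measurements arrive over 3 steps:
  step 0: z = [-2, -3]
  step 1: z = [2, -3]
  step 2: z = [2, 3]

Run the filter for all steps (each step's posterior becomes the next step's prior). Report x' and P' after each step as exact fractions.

step 0: x' = [6412/24179, 22626/24179], P' = [7264/24179 -432/24179; -432/24179 2156/24179]
step 1: x' = [8055812/6274421, 18698418/31372105], P' = [5481788/18823263 -352244/18823263; -352244/18823263 8350456/94116315]
step 2: x' = [-58173556188/365726873311, -333474580834/365726873311], P' = [106505379436/365726873311 -6843363684/365726873311; -6843363684/365726873311 32448345416/365726873311]

step 0: x̄ = F·x = [4, 6]
step 0: P̄ = F·P·Fᵀ + Q = [16 12; 12 19]
step 0: y = z − H·x̄ = [4, 19]
step 0: S = H·P̄·Hᵀ + R = [103 51; 51 260]
step 0: K = P̄·Hᵀ·S⁻¹ = [5772/24179 -5968/24179; -1941/24179 -6036/24179]
step 0: x' = x̄ + K·y = [6412/24179, 22626/24179]
step 0: P' = (I − K·H)·P̄ = [7264/24179 -432/24179; -432/24179 2156/24179]
step 1: x̄ = F·x = [45252/24179, 38840/24179]
step 1: P̄ = F·P·Fᵀ + Q = [105340/24179 9488/24179; 9488/24179 138511/24179]
step 1: y = z − H·x̄ = [29122/24179, 89235/24179]
step 1: S = H·P̄·Hᵀ + R = [2120591/24179 873651/24179; 873651/24179 1433046/24179]
step 1: K = P̄·Hᵀ·S⁻¹ = [1458508/6274421 -4425056/18823263; -2527919/31372105 -23290148/94116315]
step 1: x' = x̄ + K·y = [8055812/6274421, 18698418/31372105]
step 1: P' = (I − K·H)·P̄ = [5481788/18823263 -352244/18823263; -352244/18823263 8350456/94116315]
step 2: x̄ = F·x = [37396836/31372105, -2882224/31372105]
step 2: P̄ = F·P·Fᵀ + Q = [409867084/94116315 12308088/31372105; 12308088/31372105 179479073/31372105]
step 2: y = z − H·x̄ = [-11618594/6274421, 122866479/31372105]
step 2: S = H·P̄·Hᵀ + R = [549771149/6274421 226319209/6274421; 226319209/6274421 5571463954/94116315]
step 2: K = P̄·Hᵀ·S⁻¹ = [85011557340/365726873311 -85975288384/365726873311; -29468781825/365726873311 -90501672564/365726873311]
step 2: x' = x̄ + K·y = [-58173556188/365726873311, -333474580834/365726873311]
step 2: P' = (I − K·H)·P̄ = [106505379436/365726873311 -6843363684/365726873311; -6843363684/365726873311 32448345416/365726873311]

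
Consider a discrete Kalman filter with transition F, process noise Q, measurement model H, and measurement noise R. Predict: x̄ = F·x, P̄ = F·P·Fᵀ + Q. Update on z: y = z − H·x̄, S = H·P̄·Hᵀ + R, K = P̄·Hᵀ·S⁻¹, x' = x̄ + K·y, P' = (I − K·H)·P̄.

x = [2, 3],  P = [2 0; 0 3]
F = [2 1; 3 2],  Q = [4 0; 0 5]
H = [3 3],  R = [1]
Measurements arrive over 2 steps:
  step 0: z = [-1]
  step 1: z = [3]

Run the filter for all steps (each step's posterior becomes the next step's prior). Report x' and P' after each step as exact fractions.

step 0: x̄ = F·x = [7, 12]
step 0: P̄ = F·P·Fᵀ + Q = [15 18; 18 35]
step 0: y = z − H·x̄ = [-58]
step 0: S = H·P̄·Hᵀ + R = [775]
step 0: K = P̄·Hᵀ·S⁻¹ = [99/775; 159/775]
step 0: x' = x̄ + K·y = [-317/775, 78/775]
step 0: P' = (I − K·H)·P̄ = [1824/775 -1791/775; -1791/775 1844/775]
step 1: x̄ = F·x = [-556/775, -159/155]
step 1: P̄ = F·P·Fᵀ + Q = [5076/775 419/155; 419/155 247/31]
step 1: y = z − H·x̄ = [6378/775]
step 1: S = H·P̄·Hᵀ + R = [139744/775]
step 1: K = P̄·Hᵀ·S⁻¹ = [21513/139744; 12405/69872]
step 1: x' = x̄ + K·y = [38395/69872, 15207/34936]
step 1: P' = (I − K·H)·P̄ = [318105/139744 -155467/69872; -155467/69872 79801/34936]

step 0: x' = [-317/775, 78/775], P' = [1824/775 -1791/775; -1791/775 1844/775]
step 1: x' = [38395/69872, 15207/34936], P' = [318105/139744 -155467/69872; -155467/69872 79801/34936]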